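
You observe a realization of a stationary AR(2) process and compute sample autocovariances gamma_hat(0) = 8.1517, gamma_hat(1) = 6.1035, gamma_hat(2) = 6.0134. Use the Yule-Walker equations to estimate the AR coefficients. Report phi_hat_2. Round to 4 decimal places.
\hat\phi_{2} = 0.4030

The Yule-Walker equations for an AR(p) process read, in matrix form,
  Gamma_p phi = r_p,   with   (Gamma_p)_{ij} = gamma(|i - j|),
                       (r_p)_i = gamma(i),   i,j = 1..p.
Substitute the sample gammas (Toeplitz matrix and right-hand side of size 2):
  Gamma_p = [[8.1517, 6.1035], [6.1035, 8.1517]]
  r_p     = [6.1035, 6.0134]
Written out:
  8.1517 phi_1 + 6.1035 phi_2 = 6.1035
  6.1035 phi_1 + 8.1517 phi_2 = 6.0134
Solve by Cramer's rule:
  det = gamma(0)^2 - gamma(1)^2 = (8.1517)^2 - (6.1035)^2 = 66.45021289 - 37.25271225 = 29.19750064
  phi_hat_1 = [gamma(1) gamma(0) - gamma(1) gamma(2)] / det = [(6.1035)(8.1517) - (6.1035)(6.0134)] / 29.19750064 = 13.05111405 / 29.19750064 = 0.447
  phi_hat_2 = [gamma(0) gamma(2) - gamma(1)^2] / det = [(8.1517)(6.0134) - (6.1035)^2] / 29.19750064 = 11.76672053 / 29.19750064 = 0.403
So phi_hat = [0.4470, 0.4030].
Therefore phi_hat_2 = 0.4030.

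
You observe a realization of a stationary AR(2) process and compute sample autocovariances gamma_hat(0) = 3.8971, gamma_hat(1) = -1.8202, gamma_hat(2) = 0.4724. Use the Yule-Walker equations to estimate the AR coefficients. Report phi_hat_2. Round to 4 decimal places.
\hat\phi_{2} = -0.1240

The Yule-Walker equations for an AR(p) process read, in matrix form,
  Gamma_p phi = r_p,   with   (Gamma_p)_{ij} = gamma(|i - j|),
                       (r_p)_i = gamma(i),   i,j = 1..p.
Substitute the sample gammas (Toeplitz matrix and right-hand side of size 2):
  Gamma_p = [[3.8971, -1.8202], [-1.8202, 3.8971]]
  r_p     = [-1.8202, 0.4724]
Written out:
  3.8971 phi_1 - 1.8202 phi_2 = -1.8202
  -1.8202 phi_1 + 3.8971 phi_2 = 0.4724
Solve by Cramer's rule:
  det = gamma(0)^2 - gamma(1)^2 = (3.8971)^2 - (-1.8202)^2 = 15.18738841 - 3.31312804 = 11.87426037
  phi_hat_1 = [gamma(1) gamma(0) - gamma(1) gamma(2)] / det = [(-1.8202)(3.8971) - (-1.8202)(0.4724)] / 11.87426037 = -6.23363894 / 11.87426037 = -0.525
  phi_hat_2 = [gamma(0) gamma(2) - gamma(1)^2] / det = [(3.8971)(0.4724) - (-1.8202)^2] / 11.87426037 = -1.472138 / 11.87426037 = -0.124
So phi_hat = [-0.5250, -0.1240].
Therefore phi_hat_2 = -0.1240.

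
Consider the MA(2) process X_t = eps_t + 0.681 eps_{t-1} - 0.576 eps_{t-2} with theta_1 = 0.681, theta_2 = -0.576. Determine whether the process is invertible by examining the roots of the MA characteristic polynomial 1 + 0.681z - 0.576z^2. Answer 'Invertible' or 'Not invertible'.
\text{Not invertible}

The MA(q) characteristic polynomial is P(z) = 1 + 0.681z - 0.576z^2.
Invertibility requires all roots to lie outside the unit circle, i.e. |z| > 1 for every root.
Set 1 + (0.681) z + (-0.576) z^2 = 0, i.e. a z^2 + b z + c = 0 with a = -0.576, b = 0.681, c = 1.
Discriminant D = b^2 - 4ac = (0.681)^2 - 4*(-0.576)*1 = 0.463761 - (-2.304) = 2.767761.
D >= 0, so the roots are real: z = (-b +/- sqrt(D)) / (2a) = (-0.681 +/- 1.663659) / (-1.152).
  z_1 = (-0.681 + 1.663659) / (-1.152) = -0.853,   |z_1| = 0.853.
  z_2 = (-0.681 - 1.663659) / (-1.152) = 2.0353,   |z_2| = 2.0353.
Moduli of all roots: 0.8530, 2.0353.
All moduli strictly greater than 1? No.
Verdict: Not invertible.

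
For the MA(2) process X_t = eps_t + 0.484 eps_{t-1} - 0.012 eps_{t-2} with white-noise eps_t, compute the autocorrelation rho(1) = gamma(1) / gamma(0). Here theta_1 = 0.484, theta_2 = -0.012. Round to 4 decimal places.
\rho(1) = 0.3874

For an MA(q) process with theta_0 = 1, the autocovariance is
  gamma(k) = sigma^2 * sum_{i=0..q-k} theta_i * theta_{i+k},
and rho(k) = gamma(k) / gamma(0). Sigma^2 cancels.
  numerator   = (1)*(0.484) + (0.484)*(-0.012) = 0.478192.
  denominator = (1)^2 + (0.484)^2 + (-0.012)^2 = 1.2344.
  rho(1) = 0.478192 / 1.2344 = 0.3874.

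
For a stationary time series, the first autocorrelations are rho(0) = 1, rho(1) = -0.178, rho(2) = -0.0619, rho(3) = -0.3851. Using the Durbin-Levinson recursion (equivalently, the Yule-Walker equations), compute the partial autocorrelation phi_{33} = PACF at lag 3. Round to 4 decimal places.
\phi_{33} = -0.4320

The PACF at lag k is phi_{kk}, the last component of the solution
to the Yule-Walker system G_k phi = r_k where
  (G_k)_{ij} = rho(|i - j|), (r_k)_i = rho(i), i,j = 1..k.
Equivalently, Durbin-Levinson gives phi_{kk} iteratively:
  phi_{11} = rho(1)
  phi_{kk} = [rho(k) - sum_{j=1..k-1} phi_{k-1,j} rho(k-j)]
            / [1 - sum_{j=1..k-1} phi_{k-1,j} rho(j)],
  phi_{k,j} = phi_{k-1,j} - phi_{kk} phi_{k-1,k-j},  j = 1..k-1.
Step k = 1:
  phi_11 = rho(1) = -0.178.
Step k = 2:
  phi_22 = [rho(2) - phi_11 rho(1)] / [1 - phi_11 rho(1)] = [-0.0619 - (-0.178)(-0.178)] / [1 - (-0.178)(-0.178)]
         = -0.093584 / 0.968316 = -0.096646.
  Update: phi_21 = phi_11 - phi_22 phi_11 = -0.178 - (-0.096646)(-0.178) = -0.195203.
Step k = 3:
  phi_33 = [rho(3) - phi_21 rho(2) - phi_22 rho(1)] / [1 - phi_21 rho(1) - phi_22 rho(2)]
    numerator   = -0.3851 - (-0.195203)(-0.0619) - (-0.096646)(-0.178) = -0.41438608
    denominator = 1 - (-0.195203)(-0.178) - (-0.096646)(-0.0619) = 0.95927147
  phi_33 = -0.41438608 / 0.95927147 = -0.432.
Therefore phi_{33} = -0.4320.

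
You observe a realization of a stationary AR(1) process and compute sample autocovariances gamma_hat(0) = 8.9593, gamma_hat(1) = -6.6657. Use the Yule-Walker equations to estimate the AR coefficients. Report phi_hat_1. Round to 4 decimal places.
\hat\phi_{1} = -0.7440

The Yule-Walker equations for an AR(p) process read, in matrix form,
  Gamma_p phi = r_p,   with   (Gamma_p)_{ij} = gamma(|i - j|),
                       (r_p)_i = gamma(i),   i,j = 1..p.
Substitute the sample gammas (Toeplitz matrix and right-hand side of size 1):
  Gamma_p = [[8.9593]]
  r_p     = [-6.6657]
With p = 1 this is the single equation gamma(0) phi_1 = gamma(1):
  phi_hat_1 = gamma(1) / gamma(0) = -6.6657 / 8.9593 = -0.7440.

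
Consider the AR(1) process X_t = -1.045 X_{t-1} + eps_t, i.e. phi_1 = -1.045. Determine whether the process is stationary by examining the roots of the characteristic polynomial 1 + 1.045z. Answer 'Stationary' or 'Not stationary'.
\text{Not stationary}

The AR(p) characteristic polynomial is P(z) = 1 + 1.045z.
Stationarity requires all roots to lie outside the unit circle, i.e. |z| > 1 for every root.
This is linear in z: 1 + (1.045) z = 0  =>  z = -1/(1.045) = -0.956938,  |z| = 0.956938.
Moduli of all roots: 0.9569.
All moduli strictly greater than 1? No.
Verdict: Not stationary.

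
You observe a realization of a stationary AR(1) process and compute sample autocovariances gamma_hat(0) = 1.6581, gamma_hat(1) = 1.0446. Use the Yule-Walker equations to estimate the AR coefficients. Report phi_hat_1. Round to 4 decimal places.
\hat\phi_{1} = 0.6300

The Yule-Walker equations for an AR(p) process read, in matrix form,
  Gamma_p phi = r_p,   with   (Gamma_p)_{ij} = gamma(|i - j|),
                       (r_p)_i = gamma(i),   i,j = 1..p.
Substitute the sample gammas (Toeplitz matrix and right-hand side of size 1):
  Gamma_p = [[1.6581]]
  r_p     = [1.0446]
With p = 1 this is the single equation gamma(0) phi_1 = gamma(1):
  phi_hat_1 = gamma(1) / gamma(0) = 1.0446 / 1.6581 = 0.6300.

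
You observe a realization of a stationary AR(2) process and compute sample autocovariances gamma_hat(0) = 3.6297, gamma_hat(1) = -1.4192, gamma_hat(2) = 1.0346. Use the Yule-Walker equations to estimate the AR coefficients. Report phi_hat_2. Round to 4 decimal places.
\hat\phi_{2} = 0.1560

The Yule-Walker equations for an AR(p) process read, in matrix form,
  Gamma_p phi = r_p,   with   (Gamma_p)_{ij} = gamma(|i - j|),
                       (r_p)_i = gamma(i),   i,j = 1..p.
Substitute the sample gammas (Toeplitz matrix and right-hand side of size 2):
  Gamma_p = [[3.6297, -1.4192], [-1.4192, 3.6297]]
  r_p     = [-1.4192, 1.0346]
Written out:
  3.6297 phi_1 - 1.4192 phi_2 = -1.4192
  -1.4192 phi_1 + 3.6297 phi_2 = 1.0346
Solve by Cramer's rule:
  det = gamma(0)^2 - gamma(1)^2 = (3.6297)^2 - (-1.4192)^2 = 13.17472209 - 2.01412864 = 11.16059345
  phi_hat_1 = [gamma(1) gamma(0) - gamma(1) gamma(2)] / det = [(-1.4192)(3.6297) - (-1.4192)(1.0346)] / 11.16059345 = -3.68296592 / 11.16059345 = -0.33
  phi_hat_2 = [gamma(0) gamma(2) - gamma(1)^2] / det = [(3.6297)(1.0346) - (-1.4192)^2] / 11.16059345 = 1.74115898 / 11.16059345 = 0.156
So phi_hat = [-0.3300, 0.1560].
Therefore phi_hat_2 = 0.1560.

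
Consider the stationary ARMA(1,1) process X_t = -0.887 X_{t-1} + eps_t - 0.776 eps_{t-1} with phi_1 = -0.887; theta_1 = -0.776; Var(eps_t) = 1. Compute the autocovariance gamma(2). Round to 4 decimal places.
\gamma(2) = 11.6793

Multiply the model equation by X_{t-k} and take expectations. With theta_0 = psi_0 = 1 and psi_j the MA(infinity) weights, this gives
  gamma(k) - sum_i phi_i gamma(k-i) = c_k,
  c_k = sigma^2 * sum_{j=k..q} theta_j psi_{j-k}   (c_k = 0 for k > q),
using gamma(-m) = gamma(m).
psi-weights needed (psi_j = theta_j + sum_i phi_i psi_{j-i}):
  psi_1 = theta_1 + phi_1 = -0.776 + (-0.887) = -1.663
Right-hand sides:
  c_0 = sigma^2 (1 + theta_1 psi_1) = 1 * (1 + (-0.776)(-1.663)) = 1 * 2.290488 = 2.290488
  c_1 = sigma^2 theta_1 = 1 * (-0.776) = -0.776
  c_2 = 0
Equations for k = 0 and k = 1 (AR order 1):
  gamma(0) = phi_1 gamma(1) + c_0
  gamma(1) = phi_1 gamma(0) + c_1
Substituting the second into the first: gamma(0) (1 - phi_1^2) = c_0 + phi_1 c_1, so
  gamma(0) = (c_0 + phi_1 c_1) / (1 - phi_1^2) = (2.290488 + (-0.887)(-0.776)) / (1 - (-0.887)^2) = 2.9788 / 0.213231 = 13.969826.
  gamma(1) = phi_1 gamma(0) + c_1 = (-0.887)(13.969826) + (-0.776) = -13.167236.
For k = 2 (> q): gamma(2) = phi_1 gamma(1) = (-0.887)(-13.167236) = 11.679338.
Therefore gamma(2) = 11.6793 (to 4 decimal places).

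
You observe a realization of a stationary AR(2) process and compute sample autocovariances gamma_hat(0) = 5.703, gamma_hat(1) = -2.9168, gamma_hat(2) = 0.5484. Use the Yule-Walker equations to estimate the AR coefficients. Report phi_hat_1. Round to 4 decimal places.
\hat\phi_{1} = -0.6260

The Yule-Walker equations for an AR(p) process read, in matrix form,
  Gamma_p phi = r_p,   with   (Gamma_p)_{ij} = gamma(|i - j|),
                       (r_p)_i = gamma(i),   i,j = 1..p.
Substitute the sample gammas (Toeplitz matrix and right-hand side of size 2):
  Gamma_p = [[5.703, -2.9168], [-2.9168, 5.703]]
  r_p     = [-2.9168, 0.5484]
Written out:
  5.703 phi_1 - 2.9168 phi_2 = -2.9168
  -2.9168 phi_1 + 5.703 phi_2 = 0.5484
Solve by Cramer's rule:
  det = gamma(0)^2 - gamma(1)^2 = (5.703)^2 - (-2.9168)^2 = 32.524209 - 8.50772224 = 24.01648676
  phi_hat_1 = [gamma(1) gamma(0) - gamma(1) gamma(2)] / det = [(-2.9168)(5.703) - (-2.9168)(0.5484)] / 24.01648676 = -15.03493728 / 24.01648676 = -0.626
  phi_hat_2 = [gamma(0) gamma(2) - gamma(1)^2] / det = [(5.703)(0.5484) - (-2.9168)^2] / 24.01648676 = -5.38019704 / 24.01648676 = -0.224
So phi_hat = [-0.6260, -0.2240].
Therefore phi_hat_1 = -0.6260.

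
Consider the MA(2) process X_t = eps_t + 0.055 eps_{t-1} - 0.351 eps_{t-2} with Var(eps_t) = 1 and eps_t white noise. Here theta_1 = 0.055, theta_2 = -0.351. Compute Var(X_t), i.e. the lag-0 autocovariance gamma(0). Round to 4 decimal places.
\gamma(0) = 1.1262

For an MA(q) process X_t = eps_t + sum_i theta_i eps_{t-i} with
Var(eps_t) = sigma^2, the variance is
  gamma(0) = sigma^2 * (1 + sum_i theta_i^2).
  sum_i theta_i^2 = (0.055)^2 + (-0.351)^2 = 0.003025 + 0.123201 = 0.126226.
  gamma(0) = 1 * (1 + 0.126226) = 1 * 1.126226 = 1.126226, which rounds to 1.1262.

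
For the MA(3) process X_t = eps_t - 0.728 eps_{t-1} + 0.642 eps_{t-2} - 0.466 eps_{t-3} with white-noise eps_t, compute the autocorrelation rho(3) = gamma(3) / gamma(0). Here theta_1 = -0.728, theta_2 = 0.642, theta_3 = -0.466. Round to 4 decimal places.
\rho(3) = -0.2158

For an MA(q) process with theta_0 = 1, the autocovariance is
  gamma(k) = sigma^2 * sum_{i=0..q-k} theta_i * theta_{i+k},
and rho(k) = gamma(k) / gamma(0). Sigma^2 cancels.
  numerator   = (1)*(-0.466) = -0.466.
  denominator = (1)^2 + (-0.728)^2 + (0.642)^2 + (-0.466)^2 = 2.159304.
  rho(3) = -0.466 / 2.159304 = -0.2158.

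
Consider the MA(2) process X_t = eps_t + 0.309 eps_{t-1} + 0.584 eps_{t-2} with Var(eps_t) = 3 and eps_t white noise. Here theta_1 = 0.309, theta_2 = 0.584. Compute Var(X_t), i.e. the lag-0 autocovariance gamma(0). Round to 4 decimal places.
\gamma(0) = 4.3096

For an MA(q) process X_t = eps_t + sum_i theta_i eps_{t-i} with
Var(eps_t) = sigma^2, the variance is
  gamma(0) = sigma^2 * (1 + sum_i theta_i^2).
  sum_i theta_i^2 = (0.309)^2 + (0.584)^2 = 0.095481 + 0.341056 = 0.436537.
  gamma(0) = 3 * (1 + 0.436537) = 3 * 1.436537 = 4.309611, which rounds to 4.3096.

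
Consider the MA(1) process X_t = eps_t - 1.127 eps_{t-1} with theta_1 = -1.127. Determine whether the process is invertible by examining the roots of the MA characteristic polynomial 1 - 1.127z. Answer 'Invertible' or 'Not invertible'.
\text{Not invertible}

The MA(q) characteristic polynomial is P(z) = 1 - 1.127z.
Invertibility requires all roots to lie outside the unit circle, i.e. |z| > 1 for every root.
This is linear in z: 1 + (-1.127) z = 0  =>  z = -1/(-1.127) = 0.887311,  |z| = 0.887311.
Moduli of all roots: 0.8873.
All moduli strictly greater than 1? No.
Verdict: Not invertible.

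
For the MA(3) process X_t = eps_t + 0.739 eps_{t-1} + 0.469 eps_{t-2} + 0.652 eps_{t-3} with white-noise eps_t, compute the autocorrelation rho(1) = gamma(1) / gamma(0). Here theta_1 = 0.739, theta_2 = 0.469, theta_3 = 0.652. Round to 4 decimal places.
\rho(1) = 0.6350

For an MA(q) process with theta_0 = 1, the autocovariance is
  gamma(k) = sigma^2 * sum_{i=0..q-k} theta_i * theta_{i+k},
and rho(k) = gamma(k) / gamma(0). Sigma^2 cancels.
  numerator   = (1)*(0.739) + (0.739)*(0.469) + (0.469)*(0.652) = 1.391379.
  denominator = (1)^2 + (0.739)^2 + (0.469)^2 + (0.652)^2 = 2.191186.
  rho(1) = 1.391379 / 2.191186 = 0.6350.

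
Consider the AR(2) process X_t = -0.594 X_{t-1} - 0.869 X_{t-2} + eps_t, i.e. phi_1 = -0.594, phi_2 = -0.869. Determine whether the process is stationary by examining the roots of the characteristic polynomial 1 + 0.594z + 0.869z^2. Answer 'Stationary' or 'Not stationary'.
\text{Stationary}

The AR(p) characteristic polynomial is P(z) = 1 + 0.594z + 0.869z^2.
Stationarity requires all roots to lie outside the unit circle, i.e. |z| > 1 for every root.
Set 1 + (0.594) z + (0.869) z^2 = 0, i.e. a z^2 + b z + c = 0 with a = 0.869, b = 0.594, c = 1.
Discriminant D = b^2 - 4ac = (0.594)^2 - 4*(0.869)*1 = 0.352836 - (3.476) = -3.123164.
D < 0, so the roots are the complex-conjugate pair z = (-b +/- i sqrt(-D)) / (2a) = -0.3418 +/- 1.0168i.
For a conjugate pair |z|^2 = z * conj(z) = (product of roots) = c/a = 1/(0.869) = 1.150748, so |z| = sqrt(1.150748) = 1.0727 for both roots.
Moduli of all roots: 1.0727, 1.0727.
All moduli strictly greater than 1? Yes.
Verdict: Stationary.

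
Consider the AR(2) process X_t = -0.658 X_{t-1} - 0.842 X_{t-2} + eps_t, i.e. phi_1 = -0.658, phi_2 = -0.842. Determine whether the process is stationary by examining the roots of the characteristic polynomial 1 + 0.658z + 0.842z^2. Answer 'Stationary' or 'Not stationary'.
\text{Stationary}

The AR(p) characteristic polynomial is P(z) = 1 + 0.658z + 0.842z^2.
Stationarity requires all roots to lie outside the unit circle, i.e. |z| > 1 for every root.
Set 1 + (0.658) z + (0.842) z^2 = 0, i.e. a z^2 + b z + c = 0 with a = 0.842, b = 0.658, c = 1.
Discriminant D = b^2 - 4ac = (0.658)^2 - 4*(0.842)*1 = 0.432964 - (3.368) = -2.935036.
D < 0, so the roots are the complex-conjugate pair z = (-b +/- i sqrt(-D)) / (2a) = -0.3907 +/- 1.0173i.
For a conjugate pair |z|^2 = z * conj(z) = (product of roots) = c/a = 1/(0.842) = 1.187648, so |z| = sqrt(1.187648) = 1.0898 for both roots.
Moduli of all roots: 1.0898, 1.0898.
All moduli strictly greater than 1? Yes.
Verdict: Stationary.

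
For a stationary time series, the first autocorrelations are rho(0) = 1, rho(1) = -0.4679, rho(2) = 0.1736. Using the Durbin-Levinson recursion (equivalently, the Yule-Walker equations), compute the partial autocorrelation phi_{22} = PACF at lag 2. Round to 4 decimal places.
\phi_{22} = -0.0580

The PACF at lag k is phi_{kk}, the last component of the solution
to the Yule-Walker system G_k phi = r_k where
  (G_k)_{ij} = rho(|i - j|), (r_k)_i = rho(i), i,j = 1..k.
Equivalently, Durbin-Levinson gives phi_{kk} iteratively:
  phi_{11} = rho(1)
  phi_{kk} = [rho(k) - sum_{j=1..k-1} phi_{k-1,j} rho(k-j)]
            / [1 - sum_{j=1..k-1} phi_{k-1,j} rho(j)],
  phi_{k,j} = phi_{k-1,j} - phi_{kk} phi_{k-1,k-j},  j = 1..k-1.
Step k = 1:
  phi_11 = rho(1) = -0.4679.
Step k = 2:
  phi_22 = [rho(2) - phi_11 rho(1)] / [1 - phi_11 rho(1)] = [0.1736 - (-0.4679)(-0.4679)] / [1 - (-0.4679)(-0.4679)]
         = -0.04533041 / 0.78106959 = -0.058.
Therefore phi_{22} = -0.0580.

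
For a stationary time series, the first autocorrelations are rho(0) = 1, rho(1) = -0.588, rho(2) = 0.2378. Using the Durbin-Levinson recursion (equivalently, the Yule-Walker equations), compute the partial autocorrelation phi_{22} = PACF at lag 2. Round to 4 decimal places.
\phi_{22} = -0.1650

The PACF at lag k is phi_{kk}, the last component of the solution
to the Yule-Walker system G_k phi = r_k where
  (G_k)_{ij} = rho(|i - j|), (r_k)_i = rho(i), i,j = 1..k.
Equivalently, Durbin-Levinson gives phi_{kk} iteratively:
  phi_{11} = rho(1)
  phi_{kk} = [rho(k) - sum_{j=1..k-1} phi_{k-1,j} rho(k-j)]
            / [1 - sum_{j=1..k-1} phi_{k-1,j} rho(j)],
  phi_{k,j} = phi_{k-1,j} - phi_{kk} phi_{k-1,k-j},  j = 1..k-1.
Step k = 1:
  phi_11 = rho(1) = -0.588.
Step k = 2:
  phi_22 = [rho(2) - phi_11 rho(1)] / [1 - phi_11 rho(1)] = [0.2378 - (-0.588)(-0.588)] / [1 - (-0.588)(-0.588)]
         = -0.107944 / 0.654256 = -0.165.
Therefore phi_{22} = -0.1650.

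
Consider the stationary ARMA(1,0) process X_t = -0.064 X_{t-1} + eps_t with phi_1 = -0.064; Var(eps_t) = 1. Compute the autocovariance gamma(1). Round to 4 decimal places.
\gamma(1) = -0.0643

Multiply the model equation by X_{t-k} and take expectations. With theta_0 = psi_0 = 1 and psi_j the MA(infinity) weights, this gives
  gamma(k) - sum_i phi_i gamma(k-i) = c_k,
  c_k = sigma^2 * sum_{j=k..q} theta_j psi_{j-k}   (c_k = 0 for k > q),
using gamma(-m) = gamma(m).
Pure AR (q = 0): c_0 = sigma^2 = 1, c_k = 0 for k >= 1.
Equations for k = 0 and k = 1 (AR order 1):
  gamma(0) = phi_1 gamma(1) + c_0
  gamma(1) = phi_1 gamma(0) + c_1
Substituting the second into the first: gamma(0) (1 - phi_1^2) = c_0 + phi_1 c_1, so
  gamma(0) = c_0 / (1 - phi_1^2) = 1 / (1 - (-0.064)^2) = 1 / 0.995904 = 1.004113.
  gamma(1) = phi_1 gamma(0) = (-0.064)(1.004113) = -0.064263.
Therefore gamma(1) = -0.0643 (to 4 decimal places).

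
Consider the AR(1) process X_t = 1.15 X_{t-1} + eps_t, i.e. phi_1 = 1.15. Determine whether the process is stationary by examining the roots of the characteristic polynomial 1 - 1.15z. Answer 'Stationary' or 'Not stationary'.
\text{Not stationary}

The AR(p) characteristic polynomial is P(z) = 1 - 1.15z.
Stationarity requires all roots to lie outside the unit circle, i.e. |z| > 1 for every root.
This is linear in z: 1 + (-1.15) z = 0  =>  z = -1/(-1.15) = 0.869565,  |z| = 0.869565.
Moduli of all roots: 0.8696.
All moduli strictly greater than 1? No.
Verdict: Not stationary.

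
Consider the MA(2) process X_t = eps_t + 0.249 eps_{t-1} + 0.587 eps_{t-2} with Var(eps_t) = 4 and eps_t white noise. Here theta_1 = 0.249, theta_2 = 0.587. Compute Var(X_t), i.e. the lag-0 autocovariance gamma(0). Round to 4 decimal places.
\gamma(0) = 5.6263

For an MA(q) process X_t = eps_t + sum_i theta_i eps_{t-i} with
Var(eps_t) = sigma^2, the variance is
  gamma(0) = sigma^2 * (1 + sum_i theta_i^2).
  sum_i theta_i^2 = (0.249)^2 + (0.587)^2 = 0.062001 + 0.344569 = 0.40657.
  gamma(0) = 4 * (1 + 0.40657) = 4 * 1.40657 = 5.62628, which rounds to 5.6263.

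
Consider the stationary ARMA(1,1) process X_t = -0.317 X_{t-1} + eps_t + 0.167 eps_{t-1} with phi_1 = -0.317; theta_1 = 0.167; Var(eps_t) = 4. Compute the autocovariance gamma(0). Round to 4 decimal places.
\gamma(0) = 4.1001

Multiply the model equation by X_{t-k} and take expectations. With theta_0 = psi_0 = 1 and psi_j the MA(infinity) weights, this gives
  gamma(k) - sum_i phi_i gamma(k-i) = c_k,
  c_k = sigma^2 * sum_{j=k..q} theta_j psi_{j-k}   (c_k = 0 for k > q),
using gamma(-m) = gamma(m).
psi-weights needed (psi_j = theta_j + sum_i phi_i psi_{j-i}):
  psi_1 = theta_1 + phi_1 = 0.167 + (-0.317) = -0.15
Right-hand sides:
  c_0 = sigma^2 (1 + theta_1 psi_1) = 4 * (1 + (0.167)(-0.15)) = 4 * 0.97495 = 3.8998
  c_1 = sigma^2 theta_1 = 4 * (0.167) = 0.668
  c_2 = 0
Equations for k = 0 and k = 1 (AR order 1):
  gamma(0) = phi_1 gamma(1) + c_0
  gamma(1) = phi_1 gamma(0) + c_1
Substituting the second into the first: gamma(0) (1 - phi_1^2) = c_0 + phi_1 c_1, so
  gamma(0) = (c_0 + phi_1 c_1) / (1 - phi_1^2) = (3.8998 + (-0.317)(0.668)) / (1 - (-0.317)^2) = 3.688044 / 0.899511 = 4.100054.
Therefore gamma(0) = 4.1001 (to 4 decimal places).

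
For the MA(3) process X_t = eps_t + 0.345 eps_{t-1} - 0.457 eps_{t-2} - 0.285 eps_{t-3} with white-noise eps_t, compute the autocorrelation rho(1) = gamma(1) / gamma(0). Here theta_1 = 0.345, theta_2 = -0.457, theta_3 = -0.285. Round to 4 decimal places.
\rho(1) = 0.2254

For an MA(q) process with theta_0 = 1, the autocovariance is
  gamma(k) = sigma^2 * sum_{i=0..q-k} theta_i * theta_{i+k},
and rho(k) = gamma(k) / gamma(0). Sigma^2 cancels.
  numerator   = (1)*(0.345) + (0.345)*(-0.457) + (-0.457)*(-0.285) = 0.31758.
  denominator = (1)^2 + (0.345)^2 + (-0.457)^2 + (-0.285)^2 = 1.409099.
  rho(1) = 0.31758 / 1.409099 = 0.2254.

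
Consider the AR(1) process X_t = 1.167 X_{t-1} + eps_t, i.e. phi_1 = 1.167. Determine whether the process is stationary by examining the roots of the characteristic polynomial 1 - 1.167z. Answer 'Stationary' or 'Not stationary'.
\text{Not stationary}

The AR(p) characteristic polynomial is P(z) = 1 - 1.167z.
Stationarity requires all roots to lie outside the unit circle, i.e. |z| > 1 for every root.
This is linear in z: 1 + (-1.167) z = 0  =>  z = -1/(-1.167) = 0.856898,  |z| = 0.856898.
Moduli of all roots: 0.8569.
All moduli strictly greater than 1? No.
Verdict: Not stationary.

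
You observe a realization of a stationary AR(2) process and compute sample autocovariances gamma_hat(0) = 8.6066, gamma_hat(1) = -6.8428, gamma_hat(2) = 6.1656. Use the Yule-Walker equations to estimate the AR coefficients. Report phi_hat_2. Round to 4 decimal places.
\hat\phi_{2} = 0.2290

The Yule-Walker equations for an AR(p) process read, in matrix form,
  Gamma_p phi = r_p,   with   (Gamma_p)_{ij} = gamma(|i - j|),
                       (r_p)_i = gamma(i),   i,j = 1..p.
Substitute the sample gammas (Toeplitz matrix and right-hand side of size 2):
  Gamma_p = [[8.6066, -6.8428], [-6.8428, 8.6066]]
  r_p     = [-6.8428, 6.1656]
Written out:
  8.6066 phi_1 - 6.8428 phi_2 = -6.8428
  -6.8428 phi_1 + 8.6066 phi_2 = 6.1656
Solve by Cramer's rule:
  det = gamma(0)^2 - gamma(1)^2 = (8.6066)^2 - (-6.8428)^2 = 74.07356356 - 46.82391184 = 27.24965172
  phi_hat_1 = [gamma(1) gamma(0) - gamma(1) gamma(2)] / det = [(-6.8428)(8.6066) - (-6.8428)(6.1656)] / 27.24965172 = -16.7032748 / 27.24965172 = -0.613
  phi_hat_2 = [gamma(0) gamma(2) - gamma(1)^2] / det = [(8.6066)(6.1656) - (-6.8428)^2] / 27.24965172 = 6.24094112 / 27.24965172 = 0.229
So phi_hat = [-0.6130, 0.2290].
Therefore phi_hat_2 = 0.2290.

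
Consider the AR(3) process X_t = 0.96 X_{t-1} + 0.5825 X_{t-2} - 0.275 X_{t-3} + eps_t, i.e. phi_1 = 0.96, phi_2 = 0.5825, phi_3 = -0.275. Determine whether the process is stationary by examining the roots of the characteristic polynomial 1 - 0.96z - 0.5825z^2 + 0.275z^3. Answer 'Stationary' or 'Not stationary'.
\text{Not stationary}

The AR(p) characteristic polynomial is P(z) = 1 - 0.96z - 0.5825z^2 + 0.275z^3.
Stationarity requires all roots to lie outside the unit circle, i.e. |z| > 1 for every root.
Degree 3: look for a simple real root z0 first, then factor out (1 - z/z0) and solve the remaining quadratic.
Testing z0 = 0.8: P(0.8) = 1 + (-0.96)(0.8) + (-0.5825)(0.8)^2 + (0.275)(0.8)^3
  = 1 + (-0.768) + (-0.3728) + (0.1408) = 0.  So z_0 = 0.8 is a root, |z_0| = 0.8.
Divide out the factor (1 - 1.25 z) = (1 - z/z0) (since 1/z0 = 1.25):
  P(z) = (1 - 1.25 z)(1 + (0.29) z + (-0.22) z^2)
  [check: z-coef 0.29 - (1.25) = -0.96; z^2-coef -0.22 - (1.25)(0.29) = -0.5825; z^3-coef -(1.25)(-0.22) = 0.275.]
Remaining roots from the quadratic factor 1 + (0.29) z + (-0.22) z^2:
  Set 1 + (0.29) z + (-0.22) z^2 = 0, i.e. a z^2 + b z + c = 0 with a = -0.22, b = 0.29, c = 1.
  Discriminant D = b^2 - 4ac = (0.29)^2 - 4*(-0.22)*1 = 0.0841 - (-0.88) = 0.9641.
  D >= 0, so the roots are real: z = (-b +/- sqrt(D)) / (2a) = (-0.29 +/- 0.981886) / (-0.44).
    z_1 = (-0.29 + 0.981886) / (-0.44) = -1.5725,   |z_1| = 1.5725.
    z_2 = (-0.29 - 0.981886) / (-0.44) = 2.8906,   |z_2| = 2.8906.
Moduli of all roots: 0.8000, 1.5725, 2.8906.
All moduli strictly greater than 1? No.
Verdict: Not stationary.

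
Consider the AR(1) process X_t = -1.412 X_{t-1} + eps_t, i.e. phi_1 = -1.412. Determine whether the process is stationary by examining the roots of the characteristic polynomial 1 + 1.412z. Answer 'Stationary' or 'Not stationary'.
\text{Not stationary}

The AR(p) characteristic polynomial is P(z) = 1 + 1.412z.
Stationarity requires all roots to lie outside the unit circle, i.e. |z| > 1 for every root.
This is linear in z: 1 + (1.412) z = 0  =>  z = -1/(1.412) = -0.708215,  |z| = 0.708215.
Moduli of all roots: 0.7082.
All moduli strictly greater than 1? No.
Verdict: Not stationary.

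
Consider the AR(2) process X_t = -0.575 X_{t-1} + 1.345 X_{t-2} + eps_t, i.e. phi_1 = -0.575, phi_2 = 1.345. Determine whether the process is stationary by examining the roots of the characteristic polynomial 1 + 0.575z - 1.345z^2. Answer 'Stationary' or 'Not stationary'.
\text{Not stationary}

The AR(p) characteristic polynomial is P(z) = 1 + 0.575z - 1.345z^2.
Stationarity requires all roots to lie outside the unit circle, i.e. |z| > 1 for every root.
Set 1 + (0.575) z + (-1.345) z^2 = 0, i.e. a z^2 + b z + c = 0 with a = -1.345, b = 0.575, c = 1.
Discriminant D = b^2 - 4ac = (0.575)^2 - 4*(-1.345)*1 = 0.330625 - (-5.38) = 5.710625.
D >= 0, so the roots are real: z = (-b +/- sqrt(D)) / (2a) = (-0.575 +/- 2.389691) / (-2.69).
  z_1 = (-0.575 + 2.389691) / (-2.69) = -0.6746,   |z_1| = 0.6746.
  z_2 = (-0.575 - 2.389691) / (-2.69) = 1.1021,   |z_2| = 1.1021.
Moduli of all roots: 0.6746, 1.1021.
All moduli strictly greater than 1? No.
Verdict: Not stationary.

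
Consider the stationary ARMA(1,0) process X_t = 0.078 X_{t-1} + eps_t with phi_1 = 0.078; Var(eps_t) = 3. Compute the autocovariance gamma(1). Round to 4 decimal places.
\gamma(1) = 0.2354

Multiply the model equation by X_{t-k} and take expectations. With theta_0 = psi_0 = 1 and psi_j the MA(infinity) weights, this gives
  gamma(k) - sum_i phi_i gamma(k-i) = c_k,
  c_k = sigma^2 * sum_{j=k..q} theta_j psi_{j-k}   (c_k = 0 for k > q),
using gamma(-m) = gamma(m).
Pure AR (q = 0): c_0 = sigma^2 = 3, c_k = 0 for k >= 1.
Equations for k = 0 and k = 1 (AR order 1):
  gamma(0) = phi_1 gamma(1) + c_0
  gamma(1) = phi_1 gamma(0) + c_1
Substituting the second into the first: gamma(0) (1 - phi_1^2) = c_0 + phi_1 c_1, so
  gamma(0) = c_0 / (1 - phi_1^2) = 3 / (1 - (0.078)^2) = 3 / 0.993916 = 3.018364.
  gamma(1) = phi_1 gamma(0) = (0.078)(3.018364) = 0.235432.
Therefore gamma(1) = 0.2354 (to 4 decimal places).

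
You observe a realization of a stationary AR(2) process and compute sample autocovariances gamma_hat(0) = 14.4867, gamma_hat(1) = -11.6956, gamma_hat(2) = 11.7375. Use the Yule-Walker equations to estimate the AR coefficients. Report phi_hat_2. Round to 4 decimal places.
\hat\phi_{2} = 0.4550

The Yule-Walker equations for an AR(p) process read, in matrix form,
  Gamma_p phi = r_p,   with   (Gamma_p)_{ij} = gamma(|i - j|),
                       (r_p)_i = gamma(i),   i,j = 1..p.
Substitute the sample gammas (Toeplitz matrix and right-hand side of size 2):
  Gamma_p = [[14.4867, -11.6956], [-11.6956, 14.4867]]
  r_p     = [-11.6956, 11.7375]
Written out:
  14.4867 phi_1 - 11.6956 phi_2 = -11.6956
  -11.6956 phi_1 + 14.4867 phi_2 = 11.7375
Solve by Cramer's rule:
  det = gamma(0)^2 - gamma(1)^2 = (14.4867)^2 - (-11.6956)^2 = 209.86447689 - 136.78705936 = 73.07741753
  phi_hat_1 = [gamma(1) gamma(0) - gamma(1) gamma(2)] / det = [(-11.6956)(14.4867) - (-11.6956)(11.7375)] / 73.07741753 = -32.15354352 / 73.07741753 = -0.44
  phi_hat_2 = [gamma(0) gamma(2) - gamma(1)^2] / det = [(14.4867)(11.7375) - (-11.6956)^2] / 73.07741753 = 33.25058189 / 73.07741753 = 0.455
So phi_hat = [-0.4400, 0.4550].
Therefore phi_hat_2 = 0.4550.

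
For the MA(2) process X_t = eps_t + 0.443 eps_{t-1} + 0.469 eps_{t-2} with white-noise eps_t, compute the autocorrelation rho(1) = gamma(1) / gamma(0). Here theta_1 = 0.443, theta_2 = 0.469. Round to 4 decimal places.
\rho(1) = 0.4595

For an MA(q) process with theta_0 = 1, the autocovariance is
  gamma(k) = sigma^2 * sum_{i=0..q-k} theta_i * theta_{i+k},
and rho(k) = gamma(k) / gamma(0). Sigma^2 cancels.
  numerator   = (1)*(0.443) + (0.443)*(0.469) = 0.650767.
  denominator = (1)^2 + (0.443)^2 + (0.469)^2 = 1.41621.
  rho(1) = 0.650767 / 1.41621 = 0.4595.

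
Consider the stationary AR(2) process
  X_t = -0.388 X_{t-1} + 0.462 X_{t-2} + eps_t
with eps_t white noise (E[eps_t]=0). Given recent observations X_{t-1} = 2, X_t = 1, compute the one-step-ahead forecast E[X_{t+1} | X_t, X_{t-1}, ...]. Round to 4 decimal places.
E[X_{t+1} \mid \mathcal F_t] = 0.5360

For an AR(p) model X_t = c + sum_i phi_i X_{t-i} + eps_t, the
one-step-ahead conditional mean is
  E[X_{t+1} | X_t, ...] = c + sum_i phi_i X_{t+1-i}.
Substitute known values:
  E[X_{t+1} | ...] = (-0.388) * (1) + (0.462) * (2)
                   = 0.5360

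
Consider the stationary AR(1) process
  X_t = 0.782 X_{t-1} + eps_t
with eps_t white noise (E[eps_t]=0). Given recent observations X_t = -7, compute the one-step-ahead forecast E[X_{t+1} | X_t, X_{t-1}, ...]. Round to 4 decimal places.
E[X_{t+1} \mid \mathcal F_t] = -5.4740

For an AR(p) model X_t = c + sum_i phi_i X_{t-i} + eps_t, the
one-step-ahead conditional mean is
  E[X_{t+1} | X_t, ...] = c + sum_i phi_i X_{t+1-i}.
Substitute known values:
  E[X_{t+1} | ...] = (0.782) * (-7)
                   = -5.4740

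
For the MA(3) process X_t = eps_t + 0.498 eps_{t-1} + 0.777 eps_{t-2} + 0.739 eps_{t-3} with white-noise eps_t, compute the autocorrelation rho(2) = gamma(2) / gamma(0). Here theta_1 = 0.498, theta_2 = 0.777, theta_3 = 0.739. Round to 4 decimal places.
\rho(2) = 0.4775

For an MA(q) process with theta_0 = 1, the autocovariance is
  gamma(k) = sigma^2 * sum_{i=0..q-k} theta_i * theta_{i+k},
and rho(k) = gamma(k) / gamma(0). Sigma^2 cancels.
  numerator   = (1)*(0.777) + (0.498)*(0.739) = 1.145022.
  denominator = (1)^2 + (0.498)^2 + (0.777)^2 + (0.739)^2 = 2.397854.
  rho(2) = 1.145022 / 2.397854 = 0.4775.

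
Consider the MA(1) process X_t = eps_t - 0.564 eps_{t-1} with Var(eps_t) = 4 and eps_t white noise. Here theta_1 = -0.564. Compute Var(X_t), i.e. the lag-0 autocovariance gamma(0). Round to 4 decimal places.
\gamma(0) = 5.2724

For an MA(q) process X_t = eps_t + sum_i theta_i eps_{t-i} with
Var(eps_t) = sigma^2, the variance is
  gamma(0) = sigma^2 * (1 + sum_i theta_i^2).
  sum_i theta_i^2 = (-0.564)^2 = 0.318096.
  gamma(0) = 4 * (1 + 0.318096) = 4 * 1.318096 = 5.272384, which rounds to 5.2724.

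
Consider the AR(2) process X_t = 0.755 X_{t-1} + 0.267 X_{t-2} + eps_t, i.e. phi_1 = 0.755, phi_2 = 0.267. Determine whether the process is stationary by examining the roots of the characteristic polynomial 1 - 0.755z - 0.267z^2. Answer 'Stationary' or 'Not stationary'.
\text{Not stationary}

The AR(p) characteristic polynomial is P(z) = 1 - 0.755z - 0.267z^2.
Stationarity requires all roots to lie outside the unit circle, i.e. |z| > 1 for every root.
Set 1 + (-0.755) z + (-0.267) z^2 = 0, i.e. a z^2 + b z + c = 0 with a = -0.267, b = -0.755, c = 1.
Discriminant D = b^2 - 4ac = (-0.755)^2 - 4*(-0.267)*1 = 0.570025 - (-1.068) = 1.638025.
D >= 0, so the roots are real: z = (-b +/- sqrt(D)) / (2a) = (0.755 +/- 1.279854) / (-0.534).
  z_1 = (0.755 + 1.279854) / (-0.534) = -3.8106,   |z_1| = 3.8106.
  z_2 = (0.755 - 1.279854) / (-0.534) = 0.9829,   |z_2| = 0.9829.
Moduli of all roots: 3.8106, 0.9829.
All moduli strictly greater than 1? No.
Verdict: Not stationary.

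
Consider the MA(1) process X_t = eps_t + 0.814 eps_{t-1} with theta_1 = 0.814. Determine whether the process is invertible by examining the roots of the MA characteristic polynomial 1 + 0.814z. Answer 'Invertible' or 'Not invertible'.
\text{Invertible}

The MA(q) characteristic polynomial is P(z) = 1 + 0.814z.
Invertibility requires all roots to lie outside the unit circle, i.e. |z| > 1 for every root.
This is linear in z: 1 + (0.814) z = 0  =>  z = -1/(0.814) = -1.228501,  |z| = 1.228501.
Moduli of all roots: 1.2285.
All moduli strictly greater than 1? Yes.
Verdict: Invertible.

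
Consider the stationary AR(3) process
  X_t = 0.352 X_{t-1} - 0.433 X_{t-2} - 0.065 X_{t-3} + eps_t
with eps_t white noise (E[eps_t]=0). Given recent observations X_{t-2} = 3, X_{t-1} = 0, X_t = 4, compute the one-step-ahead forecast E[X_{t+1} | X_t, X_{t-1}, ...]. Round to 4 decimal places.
E[X_{t+1} \mid \mathcal F_t] = 1.2130

For an AR(p) model X_t = c + sum_i phi_i X_{t-i} + eps_t, the
one-step-ahead conditional mean is
  E[X_{t+1} | X_t, ...] = c + sum_i phi_i X_{t+1-i}.
Substitute known values:
  E[X_{t+1} | ...] = (0.352) * (4) + (-0.433) * (0) + (-0.065) * (3)
                   = 1.2130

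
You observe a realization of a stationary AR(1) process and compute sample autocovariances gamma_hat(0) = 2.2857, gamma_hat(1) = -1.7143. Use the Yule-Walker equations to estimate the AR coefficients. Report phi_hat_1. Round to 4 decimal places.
\hat\phi_{1} = -0.7500

The Yule-Walker equations for an AR(p) process read, in matrix form,
  Gamma_p phi = r_p,   with   (Gamma_p)_{ij} = gamma(|i - j|),
                       (r_p)_i = gamma(i),   i,j = 1..p.
Substitute the sample gammas (Toeplitz matrix and right-hand side of size 1):
  Gamma_p = [[2.2857]]
  r_p     = [-1.7143]
With p = 1 this is the single equation gamma(0) phi_1 = gamma(1):
  phi_hat_1 = gamma(1) / gamma(0) = -1.7143 / 2.2857 = -0.7500.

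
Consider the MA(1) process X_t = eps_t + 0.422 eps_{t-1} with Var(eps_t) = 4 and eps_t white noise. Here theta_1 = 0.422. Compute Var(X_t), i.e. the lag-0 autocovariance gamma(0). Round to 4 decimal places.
\gamma(0) = 4.7123

For an MA(q) process X_t = eps_t + sum_i theta_i eps_{t-i} with
Var(eps_t) = sigma^2, the variance is
  gamma(0) = sigma^2 * (1 + sum_i theta_i^2).
  sum_i theta_i^2 = (0.422)^2 = 0.178084.
  gamma(0) = 4 * (1 + 0.178084) = 4 * 1.178084 = 4.712336, which rounds to 4.7123.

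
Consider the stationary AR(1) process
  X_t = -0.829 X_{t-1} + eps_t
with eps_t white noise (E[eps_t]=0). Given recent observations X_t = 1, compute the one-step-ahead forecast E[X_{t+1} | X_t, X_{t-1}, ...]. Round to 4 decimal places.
E[X_{t+1} \mid \mathcal F_t] = -0.8290

For an AR(p) model X_t = c + sum_i phi_i X_{t-i} + eps_t, the
one-step-ahead conditional mean is
  E[X_{t+1} | X_t, ...] = c + sum_i phi_i X_{t+1-i}.
Substitute known values:
  E[X_{t+1} | ...] = (-0.829) * (1)
                   = -0.8290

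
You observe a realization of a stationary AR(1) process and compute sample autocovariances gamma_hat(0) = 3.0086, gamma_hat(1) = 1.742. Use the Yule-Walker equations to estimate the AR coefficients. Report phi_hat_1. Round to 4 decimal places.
\hat\phi_{1} = 0.5790

The Yule-Walker equations for an AR(p) process read, in matrix form,
  Gamma_p phi = r_p,   with   (Gamma_p)_{ij} = gamma(|i - j|),
                       (r_p)_i = gamma(i),   i,j = 1..p.
Substitute the sample gammas (Toeplitz matrix and right-hand side of size 1):
  Gamma_p = [[3.0086]]
  r_p     = [1.742]
With p = 1 this is the single equation gamma(0) phi_1 = gamma(1):
  phi_hat_1 = gamma(1) / gamma(0) = 1.742 / 3.0086 = 0.5790.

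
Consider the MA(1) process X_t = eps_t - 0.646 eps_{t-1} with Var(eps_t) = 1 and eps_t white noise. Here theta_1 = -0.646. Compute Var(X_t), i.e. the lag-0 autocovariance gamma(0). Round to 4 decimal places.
\gamma(0) = 1.4173

For an MA(q) process X_t = eps_t + sum_i theta_i eps_{t-i} with
Var(eps_t) = sigma^2, the variance is
  gamma(0) = sigma^2 * (1 + sum_i theta_i^2).
  sum_i theta_i^2 = (-0.646)^2 = 0.417316.
  gamma(0) = 1 * (1 + 0.417316) = 1 * 1.417316 = 1.417316, which rounds to 1.4173.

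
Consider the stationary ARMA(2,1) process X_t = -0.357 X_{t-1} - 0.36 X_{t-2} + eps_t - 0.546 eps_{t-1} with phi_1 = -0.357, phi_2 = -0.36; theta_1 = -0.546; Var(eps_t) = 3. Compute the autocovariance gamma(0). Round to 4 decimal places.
\gamma(0) = 5.8664

Multiply the model equation by X_{t-k} and take expectations. With theta_0 = psi_0 = 1 and psi_j the MA(infinity) weights, this gives
  gamma(k) - sum_i phi_i gamma(k-i) = c_k,
  c_k = sigma^2 * sum_{j=k..q} theta_j psi_{j-k}   (c_k = 0 for k > q),
using gamma(-m) = gamma(m).
psi-weights needed (psi_j = theta_j + sum_i phi_i psi_{j-i}):
  psi_1 = theta_1 + phi_1 = -0.546 + (-0.357) = -0.903
Right-hand sides:
  c_0 = sigma^2 (1 + theta_1 psi_1) = 3 * (1 + (-0.546)(-0.903)) = 3 * 1.493038 = 4.479114
  c_1 = sigma^2 theta_1 = 3 * (-0.546) = -1.638
  c_2 = 0
Equations for k = 0, 1, 2 (AR order 2, c_2 = 0):
  (E0) gamma(0) = phi_1 gamma(1) + phi_2 gamma(2) + c_0
  (E1) gamma(1) = phi_1 gamma(0) + phi_2 gamma(1) + c_1
  (E2) gamma(2) = phi_1 gamma(1) + phi_2 gamma(0)
From (E1): gamma(1) = A gamma(0) + B with
  A = phi_1 / (1 - phi_2) = -0.357 / 1.36 = -0.2625,   B = c_1 / (1 - phi_2) = -1.638 / 1.36 = -1.204412.
Insert (E2) into (E0): gamma(0) (1 - phi_2^2) = phi_1 (1 + phi_2) gamma(1) + c_0.
  phi_1 (1 + phi_2) = (-0.357)(0.64) = -0.22848,   1 - phi_2^2 = 0.8704.
Replace gamma(1) by A gamma(0) + B and collect gamma(0):
  gamma(0) [0.8704 - (-0.22848)(-0.2625)] = (-0.22848)(-1.204412) + 4.479114
  gamma(0) * 0.810424 = 4.754298
  gamma(0) = 4.754298 / 0.810424 = 5.866433.
Therefore gamma(0) = 5.8664 (to 4 decimal places).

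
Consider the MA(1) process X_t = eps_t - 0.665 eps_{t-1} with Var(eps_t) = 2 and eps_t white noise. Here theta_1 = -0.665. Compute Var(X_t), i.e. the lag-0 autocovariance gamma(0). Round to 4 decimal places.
\gamma(0) = 2.8845

For an MA(q) process X_t = eps_t + sum_i theta_i eps_{t-i} with
Var(eps_t) = sigma^2, the variance is
  gamma(0) = sigma^2 * (1 + sum_i theta_i^2).
  sum_i theta_i^2 = (-0.665)^2 = 0.442225.
  gamma(0) = 2 * (1 + 0.442225) = 2 * 1.442225 = 2.88445, which rounds to 2.8845.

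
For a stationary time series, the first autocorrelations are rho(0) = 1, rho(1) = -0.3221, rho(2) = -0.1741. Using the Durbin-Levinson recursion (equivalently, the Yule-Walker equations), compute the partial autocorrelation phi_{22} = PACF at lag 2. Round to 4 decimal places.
\phi_{22} = -0.3100

The PACF at lag k is phi_{kk}, the last component of the solution
to the Yule-Walker system G_k phi = r_k where
  (G_k)_{ij} = rho(|i - j|), (r_k)_i = rho(i), i,j = 1..k.
Equivalently, Durbin-Levinson gives phi_{kk} iteratively:
  phi_{11} = rho(1)
  phi_{kk} = [rho(k) - sum_{j=1..k-1} phi_{k-1,j} rho(k-j)]
            / [1 - sum_{j=1..k-1} phi_{k-1,j} rho(j)],
  phi_{k,j} = phi_{k-1,j} - phi_{kk} phi_{k-1,k-j},  j = 1..k-1.
Step k = 1:
  phi_11 = rho(1) = -0.3221.
Step k = 2:
  phi_22 = [rho(2) - phi_11 rho(1)] / [1 - phi_11 rho(1)] = [-0.1741 - (-0.3221)(-0.3221)] / [1 - (-0.3221)(-0.3221)]
         = -0.27784841 / 0.89625159 = -0.31.
Therefore phi_{22} = -0.3100.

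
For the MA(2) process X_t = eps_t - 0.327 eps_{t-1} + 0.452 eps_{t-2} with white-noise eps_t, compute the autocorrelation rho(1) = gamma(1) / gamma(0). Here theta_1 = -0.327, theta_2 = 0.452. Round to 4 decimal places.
\rho(1) = -0.3621

For an MA(q) process with theta_0 = 1, the autocovariance is
  gamma(k) = sigma^2 * sum_{i=0..q-k} theta_i * theta_{i+k},
and rho(k) = gamma(k) / gamma(0). Sigma^2 cancels.
  numerator   = (1)*(-0.327) + (-0.327)*(0.452) = -0.474804.
  denominator = (1)^2 + (-0.327)^2 + (0.452)^2 = 1.311233.
  rho(1) = -0.474804 / 1.311233 = -0.3621.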